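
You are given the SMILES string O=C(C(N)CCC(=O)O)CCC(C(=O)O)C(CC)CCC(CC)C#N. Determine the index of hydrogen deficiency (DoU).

Degree of unsaturation = (number of rings) + (number of π bonds).
Ring closures in the SMILES: 0.
π bonds: 3 double bonds (each 1 DoU), 1 triple bond (each 2 DoU) → 5 DoU from unsaturation.
Total DoU = 0 + 5 = 5.

5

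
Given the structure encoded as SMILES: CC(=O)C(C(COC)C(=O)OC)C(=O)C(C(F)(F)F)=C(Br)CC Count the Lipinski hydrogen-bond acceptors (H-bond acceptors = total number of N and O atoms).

5

N atoms: 0; O atoms: 5.
Lipinski HBA = 0 + 5 = 5.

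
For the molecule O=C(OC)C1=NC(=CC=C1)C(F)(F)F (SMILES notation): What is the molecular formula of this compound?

Walk through each heavy atom and fill implicit hydrogens from standard valence (C 4, N 3, O 2, S 2, halogen 1):
  atom 1: O, bond orders sum to 2 (valence 2) → 0 H
  atom 2: C, bond orders sum to 4 (valence 4) → 0 H
  atom 3: O, bond orders sum to 2 (valence 2) → 0 H
  atom 4: C, bond orders sum to 1 (valence 4) → 3 H
  atom 5: C, bond orders sum to 4 (valence 4) → 0 H
  atom 6: N, bond orders sum to 3 (valence 3) → 0 H
  atom 7: C, bond orders sum to 4 (valence 4) → 0 H
  atom 8: C, bond orders sum to 3 (valence 4) → 1 H
  atom 9: C, bond orders sum to 3 (valence 4) → 1 H
  atom 10: C, bond orders sum to 3 (valence 4) → 1 H
  atom 11: C, bond orders sum to 4 (valence 4) → 0 H
  atom 12: F (halogen, monovalent) → 0 H
  atom 13: F (halogen, monovalent) → 0 H
  atom 14: F (halogen, monovalent) → 0 H
Totals → C:8, H:6, F:3, N:1, O:2.
In Hill order: C8H6F3NO2.

C8H6F3NO2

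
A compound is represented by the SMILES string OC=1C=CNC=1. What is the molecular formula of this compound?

C4H5NO

Walk through each heavy atom and fill implicit hydrogens from standard valence (C 4, N 3, O 2, S 2, halogen 1):
  atom 1: O, bond orders sum to 1 (valence 2) → 1 H
  atom 2: C, bond orders sum to 4 (valence 4) → 0 H
  atom 3: C, bond orders sum to 3 (valence 4) → 1 H
  atom 4: C, bond orders sum to 3 (valence 4) → 1 H
  atom 5: N, bond orders sum to 2 (valence 3) → 1 H
  atom 6: C, bond orders sum to 3 (valence 4) → 1 H
Totals → C:4, H:5, N:1, O:1.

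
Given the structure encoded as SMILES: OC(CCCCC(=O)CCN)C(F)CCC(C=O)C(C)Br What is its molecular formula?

Walk through each heavy atom and fill implicit hydrogens from standard valence (C 4, N 3, O 2, S 2, halogen 1):
  atom 1: O, bond orders sum to 1 (valence 2) → 1 H
  atom 2: C, bond orders sum to 3 (valence 4) → 1 H
  atom 3: C, bond orders sum to 2 (valence 4) → 2 H
  atom 4: C, bond orders sum to 2 (valence 4) → 2 H
  atom 5: C, bond orders sum to 2 (valence 4) → 2 H
  atom 6: C, bond orders sum to 2 (valence 4) → 2 H
  atom 7: C, bond orders sum to 4 (valence 4) → 0 H
  atom 8: O, bond orders sum to 2 (valence 2) → 0 H
  atom 9: C, bond orders sum to 2 (valence 4) → 2 H
  atom 10: C, bond orders sum to 2 (valence 4) → 2 H
  atom 11: N, bond orders sum to 1 (valence 3) → 2 H
  atom 12: C, bond orders sum to 3 (valence 4) → 1 H
  atom 13: F (halogen, monovalent) → 0 H
  atom 14: C, bond orders sum to 2 (valence 4) → 2 H
  atom 15: C, bond orders sum to 2 (valence 4) → 2 H
  atom 16: C, bond orders sum to 3 (valence 4) → 1 H
  atom 17: C, bond orders sum to 3 (valence 4) → 1 H
  atom 18: O, bond orders sum to 2 (valence 2) → 0 H
  atom 19: C, bond orders sum to 3 (valence 4) → 1 H
  atom 20: C, bond orders sum to 1 (valence 4) → 3 H
  atom 21: Br (halogen, monovalent) → 0 H
Totals → C:15, H:27, Br:1, F:1, N:1, O:3.
In Hill order: C15H27BrFNO3.

C15H27BrFNO3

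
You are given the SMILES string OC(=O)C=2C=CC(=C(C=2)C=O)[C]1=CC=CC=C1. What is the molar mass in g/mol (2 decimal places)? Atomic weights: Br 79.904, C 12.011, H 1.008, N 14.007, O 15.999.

226.23 g/mol

First, the molecular formula is C14H10O3 (counting implicit H from valence).
  C: 14 × 12.011 = 168.154
  H: 10 × 1.008 = 10.080
  O: 3 × 15.999 = 47.997
Sum: 14×12.011 + 10×1.008 + 3×15.999 = 226.231 → 226.23 g/mol.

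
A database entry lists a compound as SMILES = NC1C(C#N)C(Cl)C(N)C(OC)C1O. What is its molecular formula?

C8H14ClN3O2

Walk through each heavy atom and fill implicit hydrogens from standard valence (C 4, N 3, O 2, S 2, halogen 1):
  atom 1: N, bond orders sum to 1 (valence 3) → 2 H
  atom 2: C, bond orders sum to 3 (valence 4) → 1 H
  atom 3: C, bond orders sum to 3 (valence 4) → 1 H
  atom 4: C, bond orders sum to 4 (valence 4) → 0 H
  atom 5: N, bond orders sum to 3 (valence 3) → 0 H
  atom 6: C, bond orders sum to 3 (valence 4) → 1 H
  atom 7: Cl (halogen, monovalent) → 0 H
  atom 8: C, bond orders sum to 3 (valence 4) → 1 H
  atom 9: N, bond orders sum to 1 (valence 3) → 2 H
  atom 10: C, bond orders sum to 3 (valence 4) → 1 H
  atom 11: O, bond orders sum to 2 (valence 2) → 0 H
  atom 12: C, bond orders sum to 1 (valence 4) → 3 H
  atom 13: C, bond orders sum to 3 (valence 4) → 1 H
  atom 14: O, bond orders sum to 1 (valence 2) → 1 H
Totals → C:8, H:14, Cl:1, N:3, O:2.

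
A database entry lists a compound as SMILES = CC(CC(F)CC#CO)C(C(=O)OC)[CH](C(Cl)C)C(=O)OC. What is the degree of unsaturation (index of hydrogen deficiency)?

4

Degree of unsaturation = (number of rings) + (number of π bonds).
Ring closures in the SMILES: 0.
π bonds: 2 double bonds (each 1 DoU), 1 triple bond (each 2 DoU) → 4 DoU from unsaturation.
Total DoU = 0 + 4 = 4.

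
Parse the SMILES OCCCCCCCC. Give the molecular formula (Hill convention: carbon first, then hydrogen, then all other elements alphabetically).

C8H18O

Walk through each heavy atom and fill implicit hydrogens from standard valence (C 4, N 3, O 2, S 2, halogen 1):
  atom 1: O, bond orders sum to 1 (valence 2) → 1 H
  atom 2: C, bond orders sum to 2 (valence 4) → 2 H
  atom 3: C, bond orders sum to 2 (valence 4) → 2 H
  atom 4: C, bond orders sum to 2 (valence 4) → 2 H
  atom 5: C, bond orders sum to 2 (valence 4) → 2 H
  atom 6: C, bond orders sum to 2 (valence 4) → 2 H
  atom 7: C, bond orders sum to 2 (valence 4) → 2 H
  atom 8: C, bond orders sum to 2 (valence 4) → 2 H
  atom 9: C, bond orders sum to 1 (valence 4) → 3 H
Totals → C:8, H:18, O:1.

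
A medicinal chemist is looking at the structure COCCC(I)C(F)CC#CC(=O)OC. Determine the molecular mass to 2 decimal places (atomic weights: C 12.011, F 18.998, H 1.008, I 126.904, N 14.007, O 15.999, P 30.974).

First, the molecular formula is C10H14FIO3 (counting implicit H from valence).
  C: 10 × 12.011 = 120.110
  F: 1 × 18.998 = 18.998
  H: 14 × 1.008 = 14.112
  I: 1 × 126.904 = 126.904
  O: 3 × 15.999 = 47.997
Sum: 10×12.011 + 1×18.998 + 14×1.008 + 1×126.904 + 3×15.999 = 328.121 → 328.12 g/mol.

328.12 g/mol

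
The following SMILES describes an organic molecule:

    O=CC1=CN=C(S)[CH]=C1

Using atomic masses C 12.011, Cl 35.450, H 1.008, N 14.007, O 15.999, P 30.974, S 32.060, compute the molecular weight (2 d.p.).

First, the molecular formula is C6H5NOS (counting implicit H from valence).
  C: 6 × 12.011 = 72.066
  H: 5 × 1.008 = 5.040
  N: 1 × 14.007 = 14.007
  O: 1 × 15.999 = 15.999
  S: 1 × 32.060 = 32.060
Sum: 6×12.011 + 5×1.008 + 1×14.007 + 1×15.999 + 1×32.060 = 139.172 → 139.17 g/mol.

139.17 g/mol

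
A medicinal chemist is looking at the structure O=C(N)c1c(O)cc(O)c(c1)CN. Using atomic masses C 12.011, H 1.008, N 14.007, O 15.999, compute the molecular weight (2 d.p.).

First, the molecular formula is C8H10N2O3 (counting implicit H from valence).
  C: 8 × 12.011 = 96.088
  H: 10 × 1.008 = 10.080
  N: 2 × 14.007 = 28.014
  O: 3 × 15.999 = 47.997
Sum: 8×12.011 + 10×1.008 + 2×14.007 + 3×15.999 = 182.179 → 182.18 g/mol.

182.18 g/mol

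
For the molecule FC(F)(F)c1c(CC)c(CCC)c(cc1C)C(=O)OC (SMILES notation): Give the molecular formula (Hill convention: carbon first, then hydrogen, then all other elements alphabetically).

Walk through each heavy atom and fill implicit hydrogens from standard valence (C 4, N 3, O 2, S 2, halogen 1); for lowercase aromatic atoms, an aromatic c carries 1 H when it has two neighbours and 0 H with three, and aromatic n carries 0 H:
  atom 1: F (halogen, monovalent) → 0 H
  atom 2: C, bond orders sum to 4 (valence 4) → 0 H
  atom 3: F (halogen, monovalent) → 0 H
  atom 4: F (halogen, monovalent) → 0 H
  atom 5: aromatic c, 3 neighbours → 0 H
  atom 6: aromatic c, 3 neighbours → 0 H
  atom 7: C, bond orders sum to 2 (valence 4) → 2 H
  atom 8: C, bond orders sum to 1 (valence 4) → 3 H
  atom 9: aromatic c, 3 neighbours → 0 H
  atom 10: C, bond orders sum to 2 (valence 4) → 2 H
  atom 11: C, bond orders sum to 2 (valence 4) → 2 H
  atom 12: C, bond orders sum to 1 (valence 4) → 3 H
  atom 13: aromatic c, 3 neighbours → 0 H
  atom 14: aromatic c, 2 neighbours → 1 H
  atom 15: aromatic c, 3 neighbours → 0 H
  atom 16: C, bond orders sum to 1 (valence 4) → 3 H
  atom 17: C, bond orders sum to 4 (valence 4) → 0 H
  atom 18: O, bond orders sum to 2 (valence 2) → 0 H
  atom 19: O, bond orders sum to 2 (valence 2) → 0 H
  atom 20: C, bond orders sum to 1 (valence 4) → 3 H
Totals → C:15, H:19, F:3, O:2.

C15H19F3O2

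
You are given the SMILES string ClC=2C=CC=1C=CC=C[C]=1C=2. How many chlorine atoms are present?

1

Scan the SMILES for Cl atoms (remember two-letter symbols like Cl and Br are single atoms).
Chlorine count: 1.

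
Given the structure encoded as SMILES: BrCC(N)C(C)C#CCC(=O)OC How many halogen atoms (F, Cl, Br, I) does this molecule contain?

Halogen atoms appear at heavy-atom position 1 (1×Br).
Other groups present: 1 alkyne, 1 ester, 1 primary amine.
Halogen count: 1.

1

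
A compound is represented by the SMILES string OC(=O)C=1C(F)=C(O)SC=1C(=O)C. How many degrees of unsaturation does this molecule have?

5

Molecular formula: C7H5FO4S.
DoU = (2C + 2 + N − H − X) / 2, where X is the halogen count and O/S are ignored.
    = (2·7 + 2 + 0 − 5 − 1) / 2 = 10 / 2 = 5.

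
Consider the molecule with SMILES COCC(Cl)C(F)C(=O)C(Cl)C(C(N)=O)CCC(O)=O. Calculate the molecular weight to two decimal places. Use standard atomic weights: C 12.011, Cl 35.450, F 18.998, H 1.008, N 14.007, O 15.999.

332.15 g/mol

First, the molecular formula is C11H16Cl2FNO5 (counting implicit H from valence).
  C: 11 × 12.011 = 132.121
  Cl: 2 × 35.450 = 70.900
  F: 1 × 18.998 = 18.998
  H: 16 × 1.008 = 16.128
  N: 1 × 14.007 = 14.007
  O: 5 × 15.999 = 79.995
Sum: 11×12.011 + 2×35.450 + 1×18.998 + 16×1.008 + 1×14.007 + 5×15.999 = 332.149 → 332.15 g/mol.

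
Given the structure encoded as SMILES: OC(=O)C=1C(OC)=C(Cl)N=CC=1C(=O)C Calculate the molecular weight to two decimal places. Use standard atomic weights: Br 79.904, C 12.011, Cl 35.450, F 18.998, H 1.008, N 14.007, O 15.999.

229.62 g/mol

First, the molecular formula is C9H8ClNO4 (counting implicit H from valence).
  C: 9 × 12.011 = 108.099
  Cl: 1 × 35.450 = 35.450
  H: 8 × 1.008 = 8.064
  N: 1 × 14.007 = 14.007
  O: 4 × 15.999 = 63.996
Sum: 9×12.011 + 1×35.450 + 8×1.008 + 1×14.007 + 4×15.999 = 229.616 → 229.62 g/mol.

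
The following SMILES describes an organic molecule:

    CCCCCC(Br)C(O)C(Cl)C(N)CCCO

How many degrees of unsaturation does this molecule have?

0

Molecular formula: C12H25BrClNO2.
DoU = (2C + 2 + N − H − X) / 2, where X is the halogen count and O/S are ignored.
    = (2·12 + 2 + 1 − 25 − 2) / 2 = 0 / 2 = 0.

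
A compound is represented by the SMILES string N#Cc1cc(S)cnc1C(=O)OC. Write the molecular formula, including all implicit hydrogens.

C8H6N2O2S

Walk through each heavy atom and fill implicit hydrogens from standard valence (C 4, N 3, O 2, S 2, halogen 1); for lowercase aromatic atoms, an aromatic c carries 1 H when it has two neighbours and 0 H with three, and aromatic n carries 0 H:
  atom 1: N, bond orders sum to 3 (valence 3) → 0 H
  atom 2: C, bond orders sum to 4 (valence 4) → 0 H
  atom 3: aromatic c, 3 neighbours → 0 H
  atom 4: aromatic c, 2 neighbours → 1 H
  atom 5: aromatic c, 3 neighbours → 0 H
  atom 6: S, bond orders sum to 1 (valence 2) → 1 H
  atom 7: aromatic c, 2 neighbours → 1 H
  atom 8: aromatic n, 2 neighbours → 0 H
  atom 9: aromatic c, 3 neighbours → 0 H
  atom 10: C, bond orders sum to 4 (valence 4) → 0 H
  atom 11: O, bond orders sum to 2 (valence 2) → 0 H
  atom 12: O, bond orders sum to 2 (valence 2) → 0 H
  atom 13: C, bond orders sum to 1 (valence 4) → 3 H
Totals → C:8, H:6, N:2, O:2, S:1.
In Hill order: C8H6N2O2S.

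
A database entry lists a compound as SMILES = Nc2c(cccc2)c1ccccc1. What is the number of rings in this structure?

2

In SMILES, each pair of matching ring-closure digits denotes one ring-closing bond; the number of such bonds equals the number of independent rings.
Ring-closure bonds here: 2.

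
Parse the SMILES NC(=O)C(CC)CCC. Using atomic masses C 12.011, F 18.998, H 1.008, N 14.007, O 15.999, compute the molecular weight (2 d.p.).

First, the molecular formula is C7H15NO (counting implicit H from valence).
  C: 7 × 12.011 = 84.077
  H: 15 × 1.008 = 15.120
  N: 1 × 14.007 = 14.007
  O: 1 × 15.999 = 15.999
Sum: 7×12.011 + 15×1.008 + 1×14.007 + 1×15.999 = 129.203 → 129.20 g/mol.

129.20 g/mol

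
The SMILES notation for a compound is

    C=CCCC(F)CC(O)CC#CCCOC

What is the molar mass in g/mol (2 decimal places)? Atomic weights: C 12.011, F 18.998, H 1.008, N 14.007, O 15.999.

228.31 g/mol

First, the molecular formula is C13H21FO2 (counting implicit H from valence).
  C: 13 × 12.011 = 156.143
  F: 1 × 18.998 = 18.998
  H: 21 × 1.008 = 21.168
  O: 2 × 15.999 = 31.998
Sum: 13×12.011 + 1×18.998 + 21×1.008 + 2×15.999 = 228.307 → 228.31 g/mol.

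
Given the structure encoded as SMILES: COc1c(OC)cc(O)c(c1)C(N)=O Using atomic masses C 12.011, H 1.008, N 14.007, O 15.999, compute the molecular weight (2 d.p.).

First, the molecular formula is C9H11NO4 (counting implicit H from valence).
  C: 9 × 12.011 = 108.099
  H: 11 × 1.008 = 11.088
  N: 1 × 14.007 = 14.007
  O: 4 × 15.999 = 63.996
Sum: 9×12.011 + 11×1.008 + 1×14.007 + 4×15.999 = 197.190 → 197.19 g/mol.

197.19 g/mol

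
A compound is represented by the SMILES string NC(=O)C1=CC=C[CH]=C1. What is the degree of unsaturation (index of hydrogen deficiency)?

Molecular formula: C7H7NO.
DoU = (2C + 2 + N − H − X) / 2, where X is the halogen count and O/S are ignored.
    = (2·7 + 2 + 1 − 7 − 0) / 2 = 10 / 2 = 5.

5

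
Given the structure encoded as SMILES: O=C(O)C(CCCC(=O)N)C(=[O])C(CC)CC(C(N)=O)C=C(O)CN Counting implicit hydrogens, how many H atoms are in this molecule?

27

Walk through each heavy atom and fill implicit hydrogens from standard valence (C 4, N 3, O 2, S 2, halogen 1):
  atom 1: O, bond orders sum to 2 (valence 2) → 0 H
  atom 2: C, bond orders sum to 4 (valence 4) → 0 H
  atom 3: O, bond orders sum to 1 (valence 2) → 1 H
  atom 4: C, bond orders sum to 3 (valence 4) → 1 H
  atom 5: C, bond orders sum to 2 (valence 4) → 2 H
  atom 6: C, bond orders sum to 2 (valence 4) → 2 H
  atom 7: C, bond orders sum to 2 (valence 4) → 2 H
  atom 8: C, bond orders sum to 4 (valence 4) → 0 H
  atom 9: O, bond orders sum to 2 (valence 2) → 0 H
  atom 10: N, bond orders sum to 1 (valence 3) → 2 H
  atom 11: C, bond orders sum to 4 (valence 4) → 0 H
  atom 12: O with explicit H count 0
  atom 13: C, bond orders sum to 3 (valence 4) → 1 H
  atom 14: C, bond orders sum to 2 (valence 4) → 2 H
  atom 15: C, bond orders sum to 1 (valence 4) → 3 H
  atom 16: C, bond orders sum to 2 (valence 4) → 2 H
  atom 17: C, bond orders sum to 3 (valence 4) → 1 H
  atom 18: C, bond orders sum to 4 (valence 4) → 0 H
  atom 19: N, bond orders sum to 1 (valence 3) → 2 H
  atom 20: O, bond orders sum to 2 (valence 2) → 0 H
  atom 21: C, bond orders sum to 3 (valence 4) → 1 H
  atom 22: C, bond orders sum to 4 (valence 4) → 0 H
  atom 23: O, bond orders sum to 1 (valence 2) → 1 H
  atom 24: C, bond orders sum to 2 (valence 4) → 2 H
  atom 25: N, bond orders sum to 1 (valence 3) → 2 H
Total hydrogens: 27.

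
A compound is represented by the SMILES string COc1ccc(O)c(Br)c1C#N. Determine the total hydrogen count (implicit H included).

Walk through each heavy atom and fill implicit hydrogens from standard valence (C 4, N 3, O 2, S 2, halogen 1); for lowercase aromatic atoms, an aromatic c carries 1 H when it has two neighbours and 0 H with three, and aromatic n carries 0 H:
  atom 1: C, bond orders sum to 1 (valence 4) → 3 H
  atom 2: O, bond orders sum to 2 (valence 2) → 0 H
  atom 3: aromatic c, 3 neighbours → 0 H
  atom 4: aromatic c, 2 neighbours → 1 H
  atom 5: aromatic c, 2 neighbours → 1 H
  atom 6: aromatic c, 3 neighbours → 0 H
  atom 7: O, bond orders sum to 1 (valence 2) → 1 H
  atom 8: aromatic c, 3 neighbours → 0 H
  atom 9: Br (halogen, monovalent) → 0 H
  atom 10: aromatic c, 3 neighbours → 0 H
  atom 11: C, bond orders sum to 4 (valence 4) → 0 H
  atom 12: N, bond orders sum to 3 (valence 3) → 0 H
Total hydrogens: 6.

6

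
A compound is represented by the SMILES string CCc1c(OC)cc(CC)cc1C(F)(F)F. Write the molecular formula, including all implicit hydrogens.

Walk through each heavy atom and fill implicit hydrogens from standard valence (C 4, N 3, O 2, S 2, halogen 1); for lowercase aromatic atoms, an aromatic c carries 1 H when it has two neighbours and 0 H with three, and aromatic n carries 0 H:
  atom 1: C, bond orders sum to 1 (valence 4) → 3 H
  atom 2: C, bond orders sum to 2 (valence 4) → 2 H
  atom 3: aromatic c, 3 neighbours → 0 H
  atom 4: aromatic c, 3 neighbours → 0 H
  atom 5: O, bond orders sum to 2 (valence 2) → 0 H
  atom 6: C, bond orders sum to 1 (valence 4) → 3 H
  atom 7: aromatic c, 2 neighbours → 1 H
  atom 8: aromatic c, 3 neighbours → 0 H
  atom 9: C, bond orders sum to 2 (valence 4) → 2 H
  atom 10: C, bond orders sum to 1 (valence 4) → 3 H
  atom 11: aromatic c, 2 neighbours → 1 H
  atom 12: aromatic c, 3 neighbours → 0 H
  atom 13: C, bond orders sum to 4 (valence 4) → 0 H
  atom 14: F (halogen, monovalent) → 0 H
  atom 15: F (halogen, monovalent) → 0 H
  atom 16: F (halogen, monovalent) → 0 H
Totals → C:12, H:15, F:3, O:1.
In Hill order: C12H15F3O.

C12H15F3O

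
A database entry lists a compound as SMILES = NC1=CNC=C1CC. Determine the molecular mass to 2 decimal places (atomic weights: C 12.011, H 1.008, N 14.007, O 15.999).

110.16 g/mol

First, the molecular formula is C6H10N2 (counting implicit H from valence).
  C: 6 × 12.011 = 72.066
  H: 10 × 1.008 = 10.080
  N: 2 × 14.007 = 28.014
Sum: 6×12.011 + 10×1.008 + 2×14.007 = 110.160 → 110.16 g/mol.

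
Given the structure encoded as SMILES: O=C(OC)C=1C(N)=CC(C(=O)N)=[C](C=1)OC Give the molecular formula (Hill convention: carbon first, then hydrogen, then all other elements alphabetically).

Walk through each heavy atom and fill implicit hydrogens from standard valence (C 4, N 3, O 2, S 2, halogen 1):
  atom 1: O, bond orders sum to 2 (valence 2) → 0 H
  atom 2: C, bond orders sum to 4 (valence 4) → 0 H
  atom 3: O, bond orders sum to 2 (valence 2) → 0 H
  atom 4: C, bond orders sum to 1 (valence 4) → 3 H
  atom 5: C, bond orders sum to 4 (valence 4) → 0 H
  atom 6: C, bond orders sum to 4 (valence 4) → 0 H
  atom 7: N, bond orders sum to 1 (valence 3) → 2 H
  atom 8: C, bond orders sum to 3 (valence 4) → 1 H
  atom 9: C, bond orders sum to 4 (valence 4) → 0 H
  atom 10: C, bond orders sum to 4 (valence 4) → 0 H
  atom 11: O, bond orders sum to 2 (valence 2) → 0 H
  atom 12: N, bond orders sum to 1 (valence 3) → 2 H
  atom 13: C with explicit H count 0
  atom 14: C, bond orders sum to 3 (valence 4) → 1 H
  atom 15: O, bond orders sum to 2 (valence 2) → 0 H
  atom 16: C, bond orders sum to 1 (valence 4) → 3 H
Totals → C:10, H:12, N:2, O:4.

C10H12N2O4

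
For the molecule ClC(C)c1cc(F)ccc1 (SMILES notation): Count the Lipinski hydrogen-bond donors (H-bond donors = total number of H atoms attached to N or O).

Donors: find every N or O and count the H atoms it carries.
  (no N or O atoms present)
Lipinski HBD = 0.

0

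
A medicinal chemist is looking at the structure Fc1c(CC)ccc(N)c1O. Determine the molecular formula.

Walk through each heavy atom and fill implicit hydrogens from standard valence (C 4, N 3, O 2, S 2, halogen 1); for lowercase aromatic atoms, an aromatic c carries 1 H when it has two neighbours and 0 H with three, and aromatic n carries 0 H:
  atom 1: F (halogen, monovalent) → 0 H
  atom 2: aromatic c, 3 neighbours → 0 H
  atom 3: aromatic c, 3 neighbours → 0 H
  atom 4: C, bond orders sum to 2 (valence 4) → 2 H
  atom 5: C, bond orders sum to 1 (valence 4) → 3 H
  atom 6: aromatic c, 2 neighbours → 1 H
  atom 7: aromatic c, 2 neighbours → 1 H
  atom 8: aromatic c, 3 neighbours → 0 H
  atom 9: N, bond orders sum to 1 (valence 3) → 2 H
  atom 10: aromatic c, 3 neighbours → 0 H
  atom 11: O, bond orders sum to 1 (valence 2) → 1 H
Totals → C:8, H:10, F:1, N:1, O:1.
In Hill order: C8H10FNO.

C8H10FNO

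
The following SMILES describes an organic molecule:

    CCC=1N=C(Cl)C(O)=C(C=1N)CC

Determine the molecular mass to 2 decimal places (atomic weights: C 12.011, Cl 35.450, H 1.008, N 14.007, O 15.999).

200.67 g/mol

First, the molecular formula is C9H13ClN2O (counting implicit H from valence).
  C: 9 × 12.011 = 108.099
  Cl: 1 × 35.450 = 35.450
  H: 13 × 1.008 = 13.104
  N: 2 × 14.007 = 28.014
  O: 1 × 15.999 = 15.999
Sum: 9×12.011 + 1×35.450 + 13×1.008 + 2×14.007 + 1×15.999 = 200.666 → 200.67 g/mol.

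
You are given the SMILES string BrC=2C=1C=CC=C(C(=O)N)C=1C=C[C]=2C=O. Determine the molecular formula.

Walk through each heavy atom and fill implicit hydrogens from standard valence (C 4, N 3, O 2, S 2, halogen 1):
  atom 1: Br (halogen, monovalent) → 0 H
  atom 2: C, bond orders sum to 4 (valence 4) → 0 H
  atom 3: C, bond orders sum to 4 (valence 4) → 0 H
  atom 4: C, bond orders sum to 3 (valence 4) → 1 H
  atom 5: C, bond orders sum to 3 (valence 4) → 1 H
  atom 6: C, bond orders sum to 3 (valence 4) → 1 H
  atom 7: C, bond orders sum to 4 (valence 4) → 0 H
  atom 8: C, bond orders sum to 4 (valence 4) → 0 H
  atom 9: O, bond orders sum to 2 (valence 2) → 0 H
  atom 10: N, bond orders sum to 1 (valence 3) → 2 H
  atom 11: C, bond orders sum to 4 (valence 4) → 0 H
  atom 12: C, bond orders sum to 3 (valence 4) → 1 H
  atom 13: C, bond orders sum to 3 (valence 4) → 1 H
  atom 14: C with explicit H count 0
  atom 15: C, bond orders sum to 3 (valence 4) → 1 H
  atom 16: O, bond orders sum to 2 (valence 2) → 0 H
Totals → C:12, H:8, Br:1, N:1, O:2.
In Hill order: C12H8BrNO2.

C12H8BrNO2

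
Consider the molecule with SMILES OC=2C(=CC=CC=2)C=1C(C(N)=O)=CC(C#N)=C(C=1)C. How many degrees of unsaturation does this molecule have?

11

Degree of unsaturation = (number of rings) + (number of π bonds).
Ring closures in the SMILES: 2.
π bonds: 7 double bonds (each 1 DoU), 1 triple bond (each 2 DoU) → 9 DoU from unsaturation.
Total DoU = 2 + 9 = 11.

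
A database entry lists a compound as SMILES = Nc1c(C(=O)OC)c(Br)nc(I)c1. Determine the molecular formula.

C7H6BrIN2O2

Walk through each heavy atom and fill implicit hydrogens from standard valence (C 4, N 3, O 2, S 2, halogen 1); for lowercase aromatic atoms, an aromatic c carries 1 H when it has two neighbours and 0 H with three, and aromatic n carries 0 H:
  atom 1: N, bond orders sum to 1 (valence 3) → 2 H
  atom 2: aromatic c, 3 neighbours → 0 H
  atom 3: aromatic c, 3 neighbours → 0 H
  atom 4: C, bond orders sum to 4 (valence 4) → 0 H
  atom 5: O, bond orders sum to 2 (valence 2) → 0 H
  atom 6: O, bond orders sum to 2 (valence 2) → 0 H
  atom 7: C, bond orders sum to 1 (valence 4) → 3 H
  atom 8: aromatic c, 3 neighbours → 0 H
  atom 9: Br (halogen, monovalent) → 0 H
  atom 10: aromatic n, 2 neighbours → 0 H
  atom 11: aromatic c, 3 neighbours → 0 H
  atom 12: I (halogen, monovalent) → 0 H
  atom 13: aromatic c, 2 neighbours → 1 H
Totals → C:7, H:6, Br:1, I:1, N:2, O:2.
In Hill order: C7H6BrIN2O2.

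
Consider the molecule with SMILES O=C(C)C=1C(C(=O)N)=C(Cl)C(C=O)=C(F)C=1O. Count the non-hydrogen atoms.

Every atom symbol written in the SMILES (organic subset) is one heavy atom; implicit H are not written.
Heavy atoms by element → C:10, Cl:1, F:1, N:1, O:4.
Total: 17.

17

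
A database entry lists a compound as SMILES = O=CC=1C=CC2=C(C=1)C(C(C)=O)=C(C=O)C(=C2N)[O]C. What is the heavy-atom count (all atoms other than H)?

20

Every atom symbol written in the SMILES (organic subset) is one heavy atom; implicit H are not written.
Heavy atoms by element → C:15, N:1, O:4.
Total: 20.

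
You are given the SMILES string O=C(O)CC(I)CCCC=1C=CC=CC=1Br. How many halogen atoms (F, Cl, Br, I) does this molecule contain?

2

Halogen atoms appear at heavy-atom positions 6, 16 (1×Br, 1×I).
Other groups present: 1 carboxylic acid.
Halogen count: 2.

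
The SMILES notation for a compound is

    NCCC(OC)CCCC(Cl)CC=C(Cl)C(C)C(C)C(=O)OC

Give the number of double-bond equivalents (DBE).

Degree of unsaturation = (number of rings) + (number of π bonds).
Ring closures in the SMILES: 0.
π bonds: 2 double bonds (each 1 DoU) → 2 DoU from unsaturation.
Total DoU = 0 + 2 = 2.

2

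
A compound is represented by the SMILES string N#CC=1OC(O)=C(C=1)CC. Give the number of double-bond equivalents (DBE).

Degree of unsaturation = (number of rings) + (number of π bonds).
Ring closures in the SMILES: 1.
π bonds: 2 double bonds (each 1 DoU), 1 triple bond (each 2 DoU) → 4 DoU from unsaturation.
Total DoU = 1 + 4 = 5.

5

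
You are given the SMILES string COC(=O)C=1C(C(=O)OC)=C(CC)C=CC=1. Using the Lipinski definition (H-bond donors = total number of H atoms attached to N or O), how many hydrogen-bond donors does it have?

0

Donors: find every N or O and count the H atoms it carries.
  atom 2 (O): bond orders sum to 2 → 0 H
  atom 4 (O): bond orders sum to 2 → 0 H
  atom 8 (O): bond orders sum to 2 → 0 H
  atom 9 (O): bond orders sum to 2 → 0 H
Lipinski HBD = 0.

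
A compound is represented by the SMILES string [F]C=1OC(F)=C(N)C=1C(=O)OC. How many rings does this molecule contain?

In SMILES, each pair of matching ring-closure digits denotes one ring-closing bond; the number of such bonds equals the number of independent rings.
Ring-closure bonds here: 1.

1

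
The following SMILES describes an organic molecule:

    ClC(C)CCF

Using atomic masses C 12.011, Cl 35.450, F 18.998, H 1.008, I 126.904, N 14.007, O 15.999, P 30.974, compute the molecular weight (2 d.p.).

110.56 g/mol

First, the molecular formula is C4H8ClF (counting implicit H from valence).
  C: 4 × 12.011 = 48.044
  Cl: 1 × 35.450 = 35.450
  F: 1 × 18.998 = 18.998
  H: 8 × 1.008 = 8.064
Sum: 4×12.011 + 1×35.450 + 1×18.998 + 8×1.008 = 110.556 → 110.56 g/mol.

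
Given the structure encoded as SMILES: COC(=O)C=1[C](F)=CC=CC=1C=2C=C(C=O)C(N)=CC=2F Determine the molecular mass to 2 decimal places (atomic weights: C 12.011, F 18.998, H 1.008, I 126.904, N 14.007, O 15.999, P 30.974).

First, the molecular formula is C15H11F2NO3 (counting implicit H from valence).
  C: 15 × 12.011 = 180.165
  F: 2 × 18.998 = 37.996
  H: 11 × 1.008 = 11.088
  N: 1 × 14.007 = 14.007
  O: 3 × 15.999 = 47.997
Sum: 15×12.011 + 2×18.998 + 11×1.008 + 1×14.007 + 3×15.999 = 291.253 → 291.25 g/mol.

291.25 g/mol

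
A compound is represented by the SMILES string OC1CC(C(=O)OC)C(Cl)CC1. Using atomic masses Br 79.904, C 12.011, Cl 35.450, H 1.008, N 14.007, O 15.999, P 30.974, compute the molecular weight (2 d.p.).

First, the molecular formula is C8H13ClO3 (counting implicit H from valence).
  C: 8 × 12.011 = 96.088
  Cl: 1 × 35.450 = 35.450
  H: 13 × 1.008 = 13.104
  O: 3 × 15.999 = 47.997
Sum: 8×12.011 + 1×35.450 + 13×1.008 + 3×15.999 = 192.639 → 192.64 g/mol.

192.64 g/mol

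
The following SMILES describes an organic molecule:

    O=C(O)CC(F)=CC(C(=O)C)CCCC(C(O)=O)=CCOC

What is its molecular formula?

C15H21FO6

Walk through each heavy atom and fill implicit hydrogens from standard valence (C 4, N 3, O 2, S 2, halogen 1):
  atom 1: O, bond orders sum to 2 (valence 2) → 0 H
  atom 2: C, bond orders sum to 4 (valence 4) → 0 H
  atom 3: O, bond orders sum to 1 (valence 2) → 1 H
  atom 4: C, bond orders sum to 2 (valence 4) → 2 H
  atom 5: C, bond orders sum to 4 (valence 4) → 0 H
  atom 6: F (halogen, monovalent) → 0 H
  atom 7: C, bond orders sum to 3 (valence 4) → 1 H
  atom 8: C, bond orders sum to 3 (valence 4) → 1 H
  atom 9: C, bond orders sum to 4 (valence 4) → 0 H
  atom 10: O, bond orders sum to 2 (valence 2) → 0 H
  atom 11: C, bond orders sum to 1 (valence 4) → 3 H
  atom 12: C, bond orders sum to 2 (valence 4) → 2 H
  atom 13: C, bond orders sum to 2 (valence 4) → 2 H
  atom 14: C, bond orders sum to 2 (valence 4) → 2 H
  atom 15: C, bond orders sum to 4 (valence 4) → 0 H
  atom 16: C, bond orders sum to 4 (valence 4) → 0 H
  atom 17: O, bond orders sum to 1 (valence 2) → 1 H
  atom 18: O, bond orders sum to 2 (valence 2) → 0 H
  atom 19: C, bond orders sum to 3 (valence 4) → 1 H
  atom 20: C, bond orders sum to 2 (valence 4) → 2 H
  atom 21: O, bond orders sum to 2 (valence 2) → 0 H
  atom 22: C, bond orders sum to 1 (valence 4) → 3 H
Totals → C:15, H:21, F:1, O:6.
In Hill order: C15H21FO6.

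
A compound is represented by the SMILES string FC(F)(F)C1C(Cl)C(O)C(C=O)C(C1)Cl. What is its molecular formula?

C8H9Cl2F3O2

Walk through each heavy atom and fill implicit hydrogens from standard valence (C 4, N 3, O 2, S 2, halogen 1):
  atom 1: F (halogen, monovalent) → 0 H
  atom 2: C, bond orders sum to 4 (valence 4) → 0 H
  atom 3: F (halogen, monovalent) → 0 H
  atom 4: F (halogen, monovalent) → 0 H
  atom 5: C, bond orders sum to 3 (valence 4) → 1 H
  atom 6: C, bond orders sum to 3 (valence 4) → 1 H
  atom 7: Cl (halogen, monovalent) → 0 H
  atom 8: C, bond orders sum to 3 (valence 4) → 1 H
  atom 9: O, bond orders sum to 1 (valence 2) → 1 H
  atom 10: C, bond orders sum to 3 (valence 4) → 1 H
  atom 11: C, bond orders sum to 3 (valence 4) → 1 H
  atom 12: O, bond orders sum to 2 (valence 2) → 0 H
  atom 13: C, bond orders sum to 3 (valence 4) → 1 H
  atom 14: C, bond orders sum to 2 (valence 4) → 2 H
  atom 15: Cl (halogen, monovalent) → 0 H
Totals → C:8, H:9, Cl:2, F:3, O:2.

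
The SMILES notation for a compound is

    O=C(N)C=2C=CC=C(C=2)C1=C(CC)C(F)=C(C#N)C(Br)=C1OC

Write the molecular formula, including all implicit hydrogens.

C17H14BrFN2O2

Walk through each heavy atom and fill implicit hydrogens from standard valence (C 4, N 3, O 2, S 2, halogen 1):
  atom 1: O, bond orders sum to 2 (valence 2) → 0 H
  atom 2: C, bond orders sum to 4 (valence 4) → 0 H
  atom 3: N, bond orders sum to 1 (valence 3) → 2 H
  atom 4: C, bond orders sum to 4 (valence 4) → 0 H
  atom 5: C, bond orders sum to 3 (valence 4) → 1 H
  atom 6: C, bond orders sum to 3 (valence 4) → 1 H
  atom 7: C, bond orders sum to 3 (valence 4) → 1 H
  atom 8: C, bond orders sum to 4 (valence 4) → 0 H
  atom 9: C, bond orders sum to 3 (valence 4) → 1 H
  atom 10: C, bond orders sum to 4 (valence 4) → 0 H
  atom 11: C, bond orders sum to 4 (valence 4) → 0 H
  atom 12: C, bond orders sum to 2 (valence 4) → 2 H
  atom 13: C, bond orders sum to 1 (valence 4) → 3 H
  atom 14: C, bond orders sum to 4 (valence 4) → 0 H
  atom 15: F (halogen, monovalent) → 0 H
  atom 16: C, bond orders sum to 4 (valence 4) → 0 H
  atom 17: C, bond orders sum to 4 (valence 4) → 0 H
  atom 18: N, bond orders sum to 3 (valence 3) → 0 H
  atom 19: C, bond orders sum to 4 (valence 4) → 0 H
  atom 20: Br (halogen, monovalent) → 0 H
  atom 21: C, bond orders sum to 4 (valence 4) → 0 H
  atom 22: O, bond orders sum to 2 (valence 2) → 0 H
  atom 23: C, bond orders sum to 1 (valence 4) → 3 H
Totals → C:17, H:14, Br:1, F:1, N:2, O:2.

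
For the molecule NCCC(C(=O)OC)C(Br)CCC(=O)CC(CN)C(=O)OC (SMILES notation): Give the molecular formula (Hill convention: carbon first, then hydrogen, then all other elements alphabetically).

Walk through each heavy atom and fill implicit hydrogens from standard valence (C 4, N 3, O 2, S 2, halogen 1):
  atom 1: N, bond orders sum to 1 (valence 3) → 2 H
  atom 2: C, bond orders sum to 2 (valence 4) → 2 H
  atom 3: C, bond orders sum to 2 (valence 4) → 2 H
  atom 4: C, bond orders sum to 3 (valence 4) → 1 H
  atom 5: C, bond orders sum to 4 (valence 4) → 0 H
  atom 6: O, bond orders sum to 2 (valence 2) → 0 H
  atom 7: O, bond orders sum to 2 (valence 2) → 0 H
  atom 8: C, bond orders sum to 1 (valence 4) → 3 H
  atom 9: C, bond orders sum to 3 (valence 4) → 1 H
  atom 10: Br (halogen, monovalent) → 0 H
  atom 11: C, bond orders sum to 2 (valence 4) → 2 H
  atom 12: C, bond orders sum to 2 (valence 4) → 2 H
  atom 13: C, bond orders sum to 4 (valence 4) → 0 H
  atom 14: O, bond orders sum to 2 (valence 2) → 0 H
  atom 15: C, bond orders sum to 2 (valence 4) → 2 H
  atom 16: C, bond orders sum to 3 (valence 4) → 1 H
  atom 17: C, bond orders sum to 2 (valence 4) → 2 H
  atom 18: N, bond orders sum to 1 (valence 3) → 2 H
  atom 19: C, bond orders sum to 4 (valence 4) → 0 H
  atom 20: O, bond orders sum to 2 (valence 2) → 0 H
  atom 21: O, bond orders sum to 2 (valence 2) → 0 H
  atom 22: C, bond orders sum to 1 (valence 4) → 3 H
Totals → C:14, H:25, Br:1, N:2, O:5.
In Hill order: C14H25BrN2O5.

C14H25BrN2O5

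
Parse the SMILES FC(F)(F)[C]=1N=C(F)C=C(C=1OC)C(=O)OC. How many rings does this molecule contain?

In SMILES, each pair of matching ring-closure digits denotes one ring-closing bond; the number of such bonds equals the number of independent rings.
Ring-closure bonds here: 1.

1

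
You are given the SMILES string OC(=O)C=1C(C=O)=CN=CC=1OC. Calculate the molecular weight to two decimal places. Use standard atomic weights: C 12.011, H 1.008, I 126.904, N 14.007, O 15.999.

181.15 g/mol

First, the molecular formula is C8H7NO4 (counting implicit H from valence).
  C: 8 × 12.011 = 96.088
  H: 7 × 1.008 = 7.056
  N: 1 × 14.007 = 14.007
  O: 4 × 15.999 = 63.996
Sum: 8×12.011 + 7×1.008 + 1×14.007 + 4×15.999 = 181.147 → 181.15 g/mol.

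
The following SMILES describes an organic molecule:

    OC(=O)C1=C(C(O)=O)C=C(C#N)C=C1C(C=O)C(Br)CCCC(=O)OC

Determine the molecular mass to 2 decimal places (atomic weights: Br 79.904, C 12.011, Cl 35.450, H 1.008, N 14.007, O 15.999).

First, the molecular formula is C17H16BrNO7 (counting implicit H from valence).
  Br: 1 × 79.904 = 79.904
  C: 17 × 12.011 = 204.187
  H: 16 × 1.008 = 16.128
  N: 1 × 14.007 = 14.007
  O: 7 × 15.999 = 111.993
Sum: 1×79.904 + 17×12.011 + 16×1.008 + 1×14.007 + 7×15.999 = 426.219 → 426.22 g/mol.

426.22 g/mol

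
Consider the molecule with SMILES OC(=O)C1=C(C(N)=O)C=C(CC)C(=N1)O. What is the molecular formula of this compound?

Walk through each heavy atom and fill implicit hydrogens from standard valence (C 4, N 3, O 2, S 2, halogen 1):
  atom 1: O, bond orders sum to 1 (valence 2) → 1 H
  atom 2: C, bond orders sum to 4 (valence 4) → 0 H
  atom 3: O, bond orders sum to 2 (valence 2) → 0 H
  atom 4: C, bond orders sum to 4 (valence 4) → 0 H
  atom 5: C, bond orders sum to 4 (valence 4) → 0 H
  atom 6: C, bond orders sum to 4 (valence 4) → 0 H
  atom 7: N, bond orders sum to 1 (valence 3) → 2 H
  atom 8: O, bond orders sum to 2 (valence 2) → 0 H
  atom 9: C, bond orders sum to 3 (valence 4) → 1 H
  atom 10: C, bond orders sum to 4 (valence 4) → 0 H
  atom 11: C, bond orders sum to 2 (valence 4) → 2 H
  atom 12: C, bond orders sum to 1 (valence 4) → 3 H
  atom 13: C, bond orders sum to 4 (valence 4) → 0 H
  atom 14: N, bond orders sum to 3 (valence 3) → 0 H
  atom 15: O, bond orders sum to 1 (valence 2) → 1 H
Totals → C:9, H:10, N:2, O:4.
In Hill order: C9H10N2O4.

C9H10N2O4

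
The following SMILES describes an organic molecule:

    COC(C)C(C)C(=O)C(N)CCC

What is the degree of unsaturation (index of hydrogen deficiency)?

Degree of unsaturation = (number of rings) + (number of π bonds).
Ring closures in the SMILES: 0.
π bonds: 1 double bond (each 1 DoU) → 1 DoU from unsaturation.
Total DoU = 0 + 1 = 1.

1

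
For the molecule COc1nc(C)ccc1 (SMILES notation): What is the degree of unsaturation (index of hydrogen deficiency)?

4

Molecular formula: C7H9NO.
DoU = (2C + 2 + N − H − X) / 2, where X is the halogen count and O/S are ignored.
    = (2·7 + 2 + 1 − 9 − 0) / 2 = 8 / 2 = 4.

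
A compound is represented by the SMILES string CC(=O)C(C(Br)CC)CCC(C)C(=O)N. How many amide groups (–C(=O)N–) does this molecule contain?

The amide motif appears at heavy-atom position 13 in the SMILES.
Other groups present: 1 ketone.
Amide count: 1.

1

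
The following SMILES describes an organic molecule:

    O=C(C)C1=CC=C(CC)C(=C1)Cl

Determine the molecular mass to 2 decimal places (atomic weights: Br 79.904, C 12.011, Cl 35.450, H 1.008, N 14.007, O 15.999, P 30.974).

182.65 g/mol

First, the molecular formula is C10H11ClO (counting implicit H from valence).
  C: 10 × 12.011 = 120.110
  Cl: 1 × 35.450 = 35.450
  H: 11 × 1.008 = 11.088
  O: 1 × 15.999 = 15.999
Sum: 10×12.011 + 1×35.450 + 11×1.008 + 1×15.999 = 182.647 → 182.65 g/mol.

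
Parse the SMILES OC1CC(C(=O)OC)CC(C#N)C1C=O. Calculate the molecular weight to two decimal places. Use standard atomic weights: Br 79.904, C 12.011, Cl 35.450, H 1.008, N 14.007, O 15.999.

First, the molecular formula is C10H13NO4 (counting implicit H from valence).
  C: 10 × 12.011 = 120.110
  H: 13 × 1.008 = 13.104
  N: 1 × 14.007 = 14.007
  O: 4 × 15.999 = 63.996
Sum: 10×12.011 + 13×1.008 + 1×14.007 + 4×15.999 = 211.217 → 211.22 g/mol.

211.22 g/mol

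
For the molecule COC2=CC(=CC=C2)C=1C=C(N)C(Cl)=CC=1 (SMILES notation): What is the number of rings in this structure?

In SMILES, each pair of matching ring-closure digits denotes one ring-closing bond; the number of such bonds equals the number of independent rings.
Ring-closure bonds here: 2.

2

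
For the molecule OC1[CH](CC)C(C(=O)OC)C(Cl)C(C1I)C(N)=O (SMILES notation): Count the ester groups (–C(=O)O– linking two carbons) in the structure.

1

The ester motif appears at heavy-atom position 7 in the SMILES.
Other groups present: 1 amide, 1 hydroxyl.
Ester count: 1.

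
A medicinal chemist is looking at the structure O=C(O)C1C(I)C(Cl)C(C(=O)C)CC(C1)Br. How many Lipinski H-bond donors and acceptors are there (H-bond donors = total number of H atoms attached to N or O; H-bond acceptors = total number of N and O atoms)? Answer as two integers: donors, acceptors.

Donors: find every N or O and count the H atoms it carries.
  atom 1 (O): bond orders sum to 2 → 0 H
  atom 3 (O): bond orders sum to 1 → 1 H
  atom 11 (O): bond orders sum to 2 → 0 H
Lipinski HBD = 1.
Acceptors: N atoms = 0, O atoms = 3 → HBA = 3.

1, 3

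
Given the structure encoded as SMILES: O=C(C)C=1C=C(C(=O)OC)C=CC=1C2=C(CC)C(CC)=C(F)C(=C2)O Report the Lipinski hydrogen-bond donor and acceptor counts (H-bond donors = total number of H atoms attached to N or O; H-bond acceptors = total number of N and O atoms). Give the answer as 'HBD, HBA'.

Donors: find every N or O and count the H atoms it carries.
  atom 1 (O): bond orders sum to 2 → 0 H
  atom 8 (O): bond orders sum to 2 → 0 H
  atom 9 (O): bond orders sum to 2 → 0 H
  atom 25 (O): bond orders sum to 1 → 1 H
Lipinski HBD = 1.
Acceptors: N atoms = 0, O atoms = 4 → HBA = 4.

1, 4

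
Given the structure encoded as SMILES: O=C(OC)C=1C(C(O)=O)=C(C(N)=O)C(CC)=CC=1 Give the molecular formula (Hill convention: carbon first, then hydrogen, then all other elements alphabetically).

Walk through each heavy atom and fill implicit hydrogens from standard valence (C 4, N 3, O 2, S 2, halogen 1):
  atom 1: O, bond orders sum to 2 (valence 2) → 0 H
  atom 2: C, bond orders sum to 4 (valence 4) → 0 H
  atom 3: O, bond orders sum to 2 (valence 2) → 0 H
  atom 4: C, bond orders sum to 1 (valence 4) → 3 H
  atom 5: C, bond orders sum to 4 (valence 4) → 0 H
  atom 6: C, bond orders sum to 4 (valence 4) → 0 H
  atom 7: C, bond orders sum to 4 (valence 4) → 0 H
  atom 8: O, bond orders sum to 1 (valence 2) → 1 H
  atom 9: O, bond orders sum to 2 (valence 2) → 0 H
  atom 10: C, bond orders sum to 4 (valence 4) → 0 H
  atom 11: C, bond orders sum to 4 (valence 4) → 0 H
  atom 12: N, bond orders sum to 1 (valence 3) → 2 H
  atom 13: O, bond orders sum to 2 (valence 2) → 0 H
  atom 14: C, bond orders sum to 4 (valence 4) → 0 H
  atom 15: C, bond orders sum to 2 (valence 4) → 2 H
  atom 16: C, bond orders sum to 1 (valence 4) → 3 H
  atom 17: C, bond orders sum to 3 (valence 4) → 1 H
  atom 18: C, bond orders sum to 3 (valence 4) → 1 H
Totals → C:12, H:13, N:1, O:5.

C12H13NO5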